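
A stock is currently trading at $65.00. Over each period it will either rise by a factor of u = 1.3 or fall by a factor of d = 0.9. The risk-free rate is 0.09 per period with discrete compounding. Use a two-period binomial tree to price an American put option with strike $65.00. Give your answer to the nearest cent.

Risk-neutral probability p = (1 + 0.09 − 0.9)/(1.3 − 0.9) = 0.1900/0.4000 = 0.4750
Terminal stock prices: S_uu = 109.9, S_ud = 76.05, S_dd = 52.65
Terminal payoffs (K − S): max(-44.85, 0) = 0, max(-11.05, 0) = 0, max(12.35, 0) = 12.35
Node u (S = 84.5): continuation = 1/1.09·[0.4750·0.0000 + 0.5250·0.0000] = 0.0000; exercise value = 0.0000 ≤ continuation, so V_u = 0.0000
Node d (S = 58.5): continuation = 1/1.09·[0.4750·0.0000 + 0.5250·12.3500] = 5.9484; exercise value = 6.5000 > continuation, so V_d = 6.5000 (exercise)
Node 0 (S = 65): continuation = 1/1.09·[0.4750·0.0000 + 0.5250·6.5000] = 3.1307; exercise value = 0.0000 ≤ continuation, so V_0 = 3.1307

$3.13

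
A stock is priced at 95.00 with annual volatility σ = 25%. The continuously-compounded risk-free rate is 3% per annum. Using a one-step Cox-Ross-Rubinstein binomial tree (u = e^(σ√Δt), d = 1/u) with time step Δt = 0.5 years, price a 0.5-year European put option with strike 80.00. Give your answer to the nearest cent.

CRR parameters: u = e^(σ√Δt) = e^(0.25·√0.5) = 1.1934, d = 1/u = 0.8380
Per-period rate: rΔt = 0.03·0.5 = 0.015, so R = e^0.015 = 1.0151
Risk-neutral probability p = (e^0.015 − 0.8380)/(1.1934 − 0.8380) = 0.1771/0.3554 = 0.4984
Terminal stock prices: S_u = 113.4, S_d = 79.61
Terminal payoffs (K − S): max(-33.37, 0) = 0, max(0.3931, 0) = 0.3931
Node 0 (S = 95): V_0 = e^(−0.015)·[0.4984·0.0000 + 0.5016·0.3931] = 0.1942

0.19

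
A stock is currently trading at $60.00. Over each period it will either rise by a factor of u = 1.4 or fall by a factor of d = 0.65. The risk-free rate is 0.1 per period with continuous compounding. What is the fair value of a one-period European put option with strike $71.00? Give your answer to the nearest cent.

$11.38

Risk-neutral probability p = (e^0.1 − 0.65)/(1.4 − 0.65) = 0.4552/0.7500 = 0.6069
Terminal stock prices: S_u = 84, S_d = 39
Terminal payoffs (K − S): max(-13, 0) = 0, max(32, 0) = 32
Node 0 (S = 60): V_0 = e^(−0.1)·[0.6069·0.0000 + 0.3931·32.0000] = 11.3823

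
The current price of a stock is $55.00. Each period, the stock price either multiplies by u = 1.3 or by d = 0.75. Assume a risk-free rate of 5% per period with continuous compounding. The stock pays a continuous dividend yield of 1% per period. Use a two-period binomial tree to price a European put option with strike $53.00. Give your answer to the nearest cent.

$4.43

Per-period risk-free factor R = e^0.05 = 1.0513; dividend-adjusted growth = e^(0.05−0.01) = 1.0408.
Risk-neutral probability p = (1.0408 − 0.75)/(1.3 − 0.75) = 0.2908/0.5500 = 0.5287
Terminal stock prices: S_uu = 92.95, S_ud = 53.62, S_dd = 30.94
Terminal payoffs (K − S): max(-39.95, 0) = 0, max(-0.625, 0) = 0, max(22.06, 0) = 22.06
Node u (S = 71.5): V_u = e^(−0.05)·[0.5287·0.0000 + 0.4713·0.0000] = 0.0000
Node d (S = 41.25): V_d = e^(−0.05)·[0.5287·0.0000 + 0.4713·22.0625] = 9.8900
Node 0 (S = 55): V_0 = e^(−0.05)·[0.5287·0.0000 + 0.4713·9.8900] = 4.4334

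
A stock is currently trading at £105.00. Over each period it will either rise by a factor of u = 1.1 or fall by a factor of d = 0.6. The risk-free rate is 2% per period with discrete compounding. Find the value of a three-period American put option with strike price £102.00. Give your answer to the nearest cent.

Risk-neutral probability p = (1 + 0.02 − 0.6)/(1.1 − 0.6) = 0.4200/0.5000 = 0.8400
Terminal stock prices: S_uuu = 139.8, S_uud = 76.23, S_udd = 41.58, S_ddd = 22.68
Terminal payoffs (K − S): max(-37.76, 0) = 0, max(25.77, 0) = 25.77, max(60.42, 0) = 60.42, max(79.32, 0) = 79.32
Node uu (S = 127.1): continuation = 1/1.02·[0.8400·0.0000 + 0.1600·25.7700] = 4.0424; exercise value = 0.0000 ≤ continuation, so V_uu = 4.0424
Node ud (S = 69.3): continuation = 1/1.02·[0.8400·25.7700 + 0.1600·60.4200] = 30.7000; exercise value = 32.7000 > continuation, so V_ud = 32.7000 (exercise)
Node dd (S = 37.8): continuation = 1/1.02·[0.8400·60.4200 + 0.1600·79.3200] = 62.2000; exercise value = 64.2000 > continuation, so V_dd = 64.2000 (exercise)
Node u (S = 115.5): continuation = 1/1.02·[0.8400·4.0424 + 0.1600·32.7000] = 8.4584; exercise value = 0.0000 ≤ continuation, so V_u = 8.4584
Node d (S = 63): continuation = 1/1.02·[0.8400·32.7000 + 0.1600·64.2000] = 37.0000; exercise value = 39.0000 > continuation, so V_d = 39.0000 (exercise)
Node 0 (S = 105): continuation = 1/1.02·[0.8400·8.4584 + 0.1600·39.0000] = 13.0834; exercise value = 0.0000 ≤ continuation, so V_0 = 13.0834

£13.08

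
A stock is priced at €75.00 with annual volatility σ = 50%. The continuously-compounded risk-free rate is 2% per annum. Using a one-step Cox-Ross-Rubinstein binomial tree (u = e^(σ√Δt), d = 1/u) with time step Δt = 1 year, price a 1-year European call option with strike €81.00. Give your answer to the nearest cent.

€16.60

CRR parameters: u = e^(σ√Δt) = e^(0.5·√1) = 1.6487, d = 1/u = 0.6065
Per-period rate: rΔt = 0.02·1 = 0.02, so R = e^0.02 = 1.0202
Risk-neutral probability p = (e^0.02 − 0.6065)/(1.6487 − 0.6065) = 0.4137/1.0422 = 0.3969
Terminal stock prices: S_u = 123.7, S_d = 45.49
Terminal payoffs (S − K): max(42.65, 0) = 42.65, max(-35.51, 0) = 0
Node 0 (S = 75): V_0 = e^(−0.02)·[0.3969·42.6541 + 0.6031·0.0000] = 16.5952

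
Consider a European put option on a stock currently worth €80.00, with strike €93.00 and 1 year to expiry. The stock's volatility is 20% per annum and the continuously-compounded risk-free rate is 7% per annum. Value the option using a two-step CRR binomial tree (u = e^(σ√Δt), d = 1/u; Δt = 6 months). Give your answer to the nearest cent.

€10.98

CRR parameters: u = e^(σ√Δt) = e^(0.2·√0.5) = 1.1519, d = 1/u = 0.8681
Per-period rate: rΔt = 0.07·0.5 = 0.035, so R = e^0.035 = 1.0356
Risk-neutral probability p = (e^0.035 − 0.8681)/(1.1519 − 0.8681) = 0.1675/0.2838 = 0.5902
Terminal stock prices: S_uu = 106.2, S_ud = 80, S_dd = 60.29
Terminal payoffs (K − S): max(-13.15, 0) = 0, max(13, 0) = 13, max(32.71, 0) = 32.71
Node u (S = 92.15): V_u = e^(−0.035)·[0.5902·0.0000 + 0.4098·13.0000] = 5.1439
Node d (S = 69.45): V_d = e^(−0.035)·[0.5902·13.0000 + 0.4098·32.7089] = 20.3514
Node 0 (S = 80): V_0 = e^(−0.035)·[0.5902·5.1439 + 0.4098·20.3514] = 10.9844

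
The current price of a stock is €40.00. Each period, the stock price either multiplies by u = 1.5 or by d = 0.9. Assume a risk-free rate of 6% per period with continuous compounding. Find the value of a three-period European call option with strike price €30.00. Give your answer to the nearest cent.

Risk-neutral probability p = (e^0.06 − 0.9)/(1.5 − 0.9) = 0.1618/0.6000 = 0.2697
Terminal stock prices: S_uuu = 135, S_uud = 81, S_udd = 48.6, S_ddd = 29.16
Terminal payoffs (S − K): max(105, 0) = 105, max(51, 0) = 51, max(18.6, 0) = 18.6, max(-0.84, 0) = 0
Node uu (S = 90): V_uu = e^(−0.06)·[0.2697·105.0000 + 0.7303·51.0000] = 61.7471
Node ud (S = 54): V_ud = e^(−0.06)·[0.2697·51.0000 + 0.7303·18.6000] = 25.7471
Node dd (S = 32.4): V_dd = e^(−0.06)·[0.2697·18.6000 + 0.7303·0.0000] = 4.7248
Node u (S = 60): V_u = e^(−0.06)·[0.2697·61.7471 + 0.7303·25.7471] = 33.3924
Node d (S = 36): V_d = e^(−0.06)·[0.2697·25.7471 + 0.7303·4.7248] = 9.7897
Node 0 (S = 40): V_0 = e^(−0.06)·[0.2697·33.3924 + 0.7303·9.7897] = 15.2151

€15.22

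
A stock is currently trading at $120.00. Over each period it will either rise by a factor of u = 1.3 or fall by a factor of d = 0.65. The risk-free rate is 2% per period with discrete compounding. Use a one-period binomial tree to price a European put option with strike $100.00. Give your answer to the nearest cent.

Risk-neutral probability p = (1 + 0.02 − 0.65)/(1.3 − 0.65) = 0.3700/0.6500 = 0.5692
Terminal stock prices: S_u = 156, S_d = 78
Terminal payoffs (K − S): max(-56, 0) = 0, max(22, 0) = 22
Node 0 (S = 120): V_0 = 1/1.02·[0.5692·0.0000 + 0.4308·22.0000] = 9.2911

$9.29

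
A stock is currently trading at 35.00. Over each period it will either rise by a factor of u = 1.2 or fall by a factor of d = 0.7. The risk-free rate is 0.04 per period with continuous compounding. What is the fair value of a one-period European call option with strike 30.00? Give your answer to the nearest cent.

Risk-neutral probability p = (e^0.04 − 0.7)/(1.2 − 0.7) = 0.3408/0.5000 = 0.6816
Terminal stock prices: S_u = 42, S_d = 24.5
Terminal payoffs (S − K): max(12, 0) = 12, max(-5.5, 0) = 0
Node 0 (S = 35): V_0 = e^(−0.04)·[0.6816·12.0000 + 0.3184·0.0000] = 7.8587

7.86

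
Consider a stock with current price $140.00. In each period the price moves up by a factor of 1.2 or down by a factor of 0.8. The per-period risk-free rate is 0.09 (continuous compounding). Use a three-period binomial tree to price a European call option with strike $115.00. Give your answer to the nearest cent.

$53.71

Risk-neutral probability p = (e^0.09 − 0.8)/(1.2 − 0.8) = 0.2942/0.4000 = 0.7354
Terminal stock prices: S_uuu = 241.9, S_uud = 161.3, S_udd = 107.5, S_ddd = 71.68
Terminal payoffs (S − K): max(126.9, 0) = 126.9, max(46.28, 0) = 46.28, max(-7.48, 0) = 0, max(-43.32, 0) = 0
Node uu (S = 201.6): V_uu = e^(−0.09)·[0.7354·126.9200 + 0.2646·46.2800] = 96.4979
Node ud (S = 134.4): V_ud = e^(−0.09)·[0.7354·46.2800 + 0.2646·0.0000] = 31.1065
Node dd (S = 89.6): V_dd = e^(−0.09)·[0.7354·0.0000 + 0.2646·0.0000] = 0.0000
Node u (S = 168): V_u = e^(−0.09)·[0.7354·96.4979 + 0.2646·31.1065] = 72.3812
Node d (S = 112): V_d = e^(−0.09)·[0.7354·31.1065 + 0.2646·0.0000] = 20.9079
Node 0 (S = 140): V_0 = e^(−0.09)·[0.7354·72.3812 + 0.2646·20.9079] = 53.7055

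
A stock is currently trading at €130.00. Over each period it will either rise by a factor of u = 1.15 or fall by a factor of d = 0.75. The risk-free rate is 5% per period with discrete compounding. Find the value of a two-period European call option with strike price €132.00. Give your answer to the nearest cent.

Risk-neutral probability p = (1 + 0.05 − 0.75)/(1.15 − 0.75) = 0.3000/0.4000 = 0.7500
Terminal stock prices: S_uu = 171.9, S_ud = 112.1, S_dd = 73.12
Terminal payoffs (S − K): max(39.92, 0) = 39.92, max(-19.88, 0) = 0, max(-58.88, 0) = 0
Node u (S = 149.5): V_u = 1/1.05·[0.7500·39.9250 + 0.2500·0.0000] = 28.5179
Node d (S = 97.5): V_d = 1/1.05·[0.7500·0.0000 + 0.2500·0.0000] = 0.0000
Node 0 (S = 130): V_0 = 1/1.05·[0.7500·28.5179 + 0.2500·0.0000] = 20.3699

€20.37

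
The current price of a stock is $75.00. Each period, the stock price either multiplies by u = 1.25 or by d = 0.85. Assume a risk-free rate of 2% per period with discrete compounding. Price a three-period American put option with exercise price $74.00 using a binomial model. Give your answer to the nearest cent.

Risk-neutral probability p = (1 + 0.02 − 0.85)/(1.25 − 0.85) = 0.1700/0.4000 = 0.4250
Terminal stock prices: S_uuu = 146.5, S_uud = 99.61, S_udd = 67.73, S_ddd = 46.06
Terminal payoffs (K − S): max(-72.48, 0) = 0, max(-25.61, 0) = 0, max(6.266, 0) = 6.266, max(27.94, 0) = 27.94
Node uu (S = 117.2): continuation = 1/1.02·[0.4250·0.0000 + 0.5750·0.0000] = 0.0000; exercise value = 0.0000 ≤ continuation, so V_uu = 0.0000
Node ud (S = 79.69): continuation = 1/1.02·[0.4250·0.0000 + 0.5750·6.2656] = 3.5321; exercise value = 0.0000 ≤ continuation, so V_ud = 3.5321
Node dd (S = 54.19): continuation = 1/1.02·[0.4250·6.2656 + 0.5750·27.9406] = 18.3615; exercise value = 19.8125 > continuation, so V_dd = 19.8125 (exercise)
Node u (S = 93.75): continuation = 1/1.02·[0.4250·0.0000 + 0.5750·3.5321] = 1.9911; exercise value = 0.0000 ≤ continuation, so V_u = 1.9911
Node d (S = 63.75): continuation = 1/1.02·[0.4250·3.5321 + 0.5750·19.8125] = 12.6405; exercise value = 10.2500 ≤ continuation, so V_d = 12.6405
Node 0 (S = 75): continuation = 1/1.02·[0.4250·1.9911 + 0.5750·12.6405] = 7.9554; exercise value = 0.0000 ≤ continuation, so V_0 = 7.9554

$7.96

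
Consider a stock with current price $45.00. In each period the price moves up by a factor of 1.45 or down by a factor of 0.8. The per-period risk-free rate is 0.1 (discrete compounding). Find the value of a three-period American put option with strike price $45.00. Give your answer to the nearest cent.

$4.73

Risk-neutral probability p = (1 + 0.1 − 0.8)/(1.45 − 0.8) = 0.3000/0.6500 = 0.4615
Terminal stock prices: S_uuu = 137.2, S_uud = 75.69, S_udd = 41.76, S_ddd = 23.04
Terminal payoffs (K − S): max(-92.19, 0) = 0, max(-30.69, 0) = 0, max(3.24, 0) = 3.24, max(21.96, 0) = 21.96
Node uu (S = 94.61): continuation = 1/1.1·[0.4615·0.0000 + 0.5385·0.0000] = 0.0000; exercise value = 0.0000 ≤ continuation, so V_uu = 0.0000
Node ud (S = 52.2): continuation = 1/1.1·[0.4615·0.0000 + 0.5385·3.2400] = 1.5860; exercise value = 0.0000 ≤ continuation, so V_ud = 1.5860
Node dd (S = 28.8): continuation = 1/1.1·[0.4615·3.2400 + 0.5385·21.9600] = 12.1091; exercise value = 16.2000 > continuation, so V_dd = 16.2000 (exercise)
Node u (S = 65.25): continuation = 1/1.1·[0.4615·0.0000 + 0.5385·1.5860] = 0.7764; exercise value = 0.0000 ≤ continuation, so V_u = 0.7764
Node d (S = 36): continuation = 1/1.1·[0.4615·1.5860 + 0.5385·16.2000] = 8.5955; exercise value = 9.0000 > continuation, so V_d = 9.0000 (exercise)
Node 0 (S = 45): continuation = 1/1.1·[0.4615·0.7764 + 0.5385·9.0000] = 4.7313; exercise value = 0.0000 ≤ continuation, so V_0 = 4.7313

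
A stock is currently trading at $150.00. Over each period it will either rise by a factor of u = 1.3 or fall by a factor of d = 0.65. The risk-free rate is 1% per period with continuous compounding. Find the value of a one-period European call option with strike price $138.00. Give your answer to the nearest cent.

$31.26

Risk-neutral probability p = (e^0.01 − 0.65)/(1.3 − 0.65) = 0.3601/0.6500 = 0.5539
Terminal stock prices: S_u = 195, S_d = 97.5
Terminal payoffs (S − K): max(57, 0) = 57, max(-40.5, 0) = 0
Node 0 (S = 150): V_0 = e^(−0.01)·[0.5539·57.0000 + 0.4461·0.0000] = 31.2595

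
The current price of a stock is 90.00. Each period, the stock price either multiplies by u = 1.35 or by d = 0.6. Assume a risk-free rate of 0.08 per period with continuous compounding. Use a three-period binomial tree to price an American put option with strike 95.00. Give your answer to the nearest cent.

17.77

Risk-neutral probability p = (e^0.08 − 0.6)/(1.35 − 0.6) = 0.4833/0.7500 = 0.6444
Terminal stock prices: S_uuu = 221.4, S_uud = 98.42, S_udd = 43.74, S_ddd = 19.44
Terminal payoffs (K − S): max(-126.4, 0) = 0, max(-3.415, 0) = 0, max(51.26, 0) = 51.26, max(75.56, 0) = 75.56
Node uu (S = 164): continuation = e^(−0.08)·[0.6444·0.0000 + 0.3556·0.0000] = 0.0000; exercise value = 0.0000 ≤ continuation, so V_uu = 0.0000
Node ud (S = 72.9): continuation = e^(−0.08)·[0.6444·0.0000 + 0.3556·51.2600] = 16.8274; exercise value = 22.1000 > continuation, so V_ud = 22.1000 (exercise)
Node dd (S = 32.4): continuation = e^(−0.08)·[0.6444·51.2600 + 0.3556·75.5600] = 55.2961; exercise value = 62.6000 > continuation, so V_dd = 62.6000 (exercise)
Node u (S = 121.5): continuation = e^(−0.08)·[0.6444·0.0000 + 0.3556·22.1000] = 7.2549; exercise value = 0.0000 ≤ continuation, so V_u = 7.2549
Node d (S = 54): continuation = e^(−0.08)·[0.6444·22.1000 + 0.3556·62.6000] = 33.6961; exercise value = 41.0000 > continuation, so V_d = 41.0000 (exercise)
Node 0 (S = 90): continuation = e^(−0.08)·[0.6444·7.2549 + 0.3556·41.0000] = 17.7748; exercise value = 5.0000 ≤ continuation, so V_0 = 17.7748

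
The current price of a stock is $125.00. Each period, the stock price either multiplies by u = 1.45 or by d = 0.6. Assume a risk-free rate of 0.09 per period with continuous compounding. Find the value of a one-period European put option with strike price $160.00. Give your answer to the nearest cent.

$32.52

Risk-neutral probability p = (e^0.09 − 0.6)/(1.45 − 0.6) = 0.4942/0.8500 = 0.5814
Terminal stock prices: S_u = 181.2, S_d = 75
Terminal payoffs (K − S): max(-21.25, 0) = 0, max(85, 0) = 85
Node 0 (S = 125): V_0 = e^(−0.09)·[0.5814·0.0000 + 0.4186·85.0000] = 32.5200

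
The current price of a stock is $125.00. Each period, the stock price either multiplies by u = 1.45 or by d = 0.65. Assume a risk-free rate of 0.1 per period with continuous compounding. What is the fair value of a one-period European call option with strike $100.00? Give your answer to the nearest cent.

$41.83

Risk-neutral probability p = (e^0.1 − 0.65)/(1.45 − 0.65) = 0.4552/0.8000 = 0.5690
Terminal stock prices: S_u = 181.2, S_d = 81.25
Terminal payoffs (S − K): max(81.25, 0) = 81.25, max(-18.75, 0) = 0
Node 0 (S = 125): V_0 = e^(−0.1)·[0.5690·81.2500 + 0.4310·0.0000] = 41.8291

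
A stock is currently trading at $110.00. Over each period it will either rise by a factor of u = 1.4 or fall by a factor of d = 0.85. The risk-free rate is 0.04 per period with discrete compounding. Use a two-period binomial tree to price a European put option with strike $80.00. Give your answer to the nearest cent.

$0.21

Risk-neutral probability p = (1 + 0.04 − 0.85)/(1.4 − 0.85) = 0.1900/0.5500 = 0.3455
Terminal stock prices: S_uu = 215.6, S_ud = 130.9, S_dd = 79.47
Terminal payoffs (K − S): max(-135.6, 0) = 0, max(-50.9, 0) = 0, max(0.525, 0) = 0.525
Node u (S = 154): V_u = 1/1.04·[0.3455·0.0000 + 0.6545·0.0000] = 0.0000
Node d (S = 93.5): V_d = 1/1.04·[0.3455·0.0000 + 0.6545·0.5250] = 0.3304
Node 0 (S = 110): V_0 = 1/1.04·[0.3455·0.0000 + 0.6545·0.3304] = 0.2080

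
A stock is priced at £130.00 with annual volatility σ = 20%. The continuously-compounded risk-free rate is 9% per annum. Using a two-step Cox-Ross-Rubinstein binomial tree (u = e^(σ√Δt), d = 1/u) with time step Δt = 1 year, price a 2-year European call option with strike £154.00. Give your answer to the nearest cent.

CRR parameters: u = e^(σ√Δt) = e^(0.2·√1) = 1.2214, d = 1/u = 0.8187
Per-period rate: rΔt = 0.09·1 = 0.09, so R = e^0.09 = 1.0942
Risk-neutral probability p = (e^0.09 − 0.8187)/(1.2214 − 0.8187) = 0.2754/0.4027 = 0.6840
Terminal stock prices: S_uu = 193.9, S_ud = 130, S_dd = 87.14
Terminal payoffs (S − K): max(39.94, 0) = 39.94, max(-24, 0) = 0, max(-66.86, 0) = 0
Node u (S = 158.8): V_u = e^(−0.09)·[0.6840·39.9372 + 0.3160·0.0000] = 24.9673
Node d (S = 106.4): V_d = e^(−0.09)·[0.6840·0.0000 + 0.3160·0.0000] = 0.0000
Node 0 (S = 130): V_0 = e^(−0.09)·[0.6840·24.9673 + 0.3160·0.0000] = 15.6087

£15.61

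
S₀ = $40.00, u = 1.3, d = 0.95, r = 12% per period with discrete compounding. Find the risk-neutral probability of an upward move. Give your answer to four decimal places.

Risk-neutral probability p = (1 + 0.12 − 0.95)/(1.3 − 0.95) = 0.1700/0.3500 = 0.4857

p = 0.4857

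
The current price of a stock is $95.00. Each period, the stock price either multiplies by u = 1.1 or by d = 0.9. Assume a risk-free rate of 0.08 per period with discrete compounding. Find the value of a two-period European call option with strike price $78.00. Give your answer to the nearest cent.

Risk-neutral probability p = (1 + 0.08 − 0.9)/(1.1 − 0.9) = 0.1800/0.2000 = 0.9000
Terminal stock prices: S_uu = 115, S_ud = 94.05, S_dd = 76.95
Terminal payoffs (S − K): max(36.95, 0) = 36.95, max(16.05, 0) = 16.05, max(-1.05, 0) = 0
Node u (S = 104.5): V_u = 1/1.08·[0.9000·36.9500 + 0.1000·16.0500] = 32.2778
Node d (S = 85.5): V_d = 1/1.08·[0.9000·16.0500 + 0.1000·0.0000] = 13.3750
Node 0 (S = 95): V_0 = 1/1.08·[0.9000·32.2778 + 0.1000·13.3750] = 28.1366

$28.14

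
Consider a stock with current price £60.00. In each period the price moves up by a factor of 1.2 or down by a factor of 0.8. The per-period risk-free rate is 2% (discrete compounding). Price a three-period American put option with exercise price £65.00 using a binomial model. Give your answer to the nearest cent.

£9.49

Risk-neutral probability p = (1 + 0.02 − 0.8)/(1.2 − 0.8) = 0.2200/0.4000 = 0.5500
Terminal stock prices: S_uuu = 103.7, S_uud = 69.12, S_udd = 46.08, S_ddd = 30.72
Terminal payoffs (K − S): max(-38.68, 0) = 0, max(-4.12, 0) = 0, max(18.92, 0) = 18.92, max(34.28, 0) = 34.28
Node uu (S = 86.4): continuation = 1/1.02·[0.5500·0.0000 + 0.4500·0.0000] = 0.0000; exercise value = 0.0000 ≤ continuation, so V_uu = 0.0000
Node ud (S = 57.6): continuation = 1/1.02·[0.5500·0.0000 + 0.4500·18.9200] = 8.3471; exercise value = 7.4000 ≤ continuation, so V_ud = 8.3471
Node dd (S = 38.4): continuation = 1/1.02·[0.5500·18.9200 + 0.4500·34.2800] = 25.3255; exercise value = 26.6000 > continuation, so V_dd = 26.6000 (exercise)
Node u (S = 72): continuation = 1/1.02·[0.5500·0.0000 + 0.4500·8.3471] = 3.6825; exercise value = 0.0000 ≤ continuation, so V_u = 3.6825
Node d (S = 48): continuation = 1/1.02·[0.5500·8.3471 + 0.4500·26.6000] = 16.2362; exercise value = 17.0000 > continuation, so V_d = 17.0000 (exercise)
Node 0 (S = 60): continuation = 1/1.02·[0.5500·3.6825 + 0.4500·17.0000] = 9.4857; exercise value = 5.0000 ≤ continuation, so V_0 = 9.4857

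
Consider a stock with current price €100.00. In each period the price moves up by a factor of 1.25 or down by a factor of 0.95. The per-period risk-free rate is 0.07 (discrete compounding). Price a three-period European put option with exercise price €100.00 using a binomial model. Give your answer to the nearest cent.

€2.51

Risk-neutral probability p = (1 + 0.07 − 0.95)/(1.25 − 0.95) = 0.1200/0.3000 = 0.4000
Terminal stock prices: S_uuu = 195.3, S_uud = 148.4, S_udd = 112.8, S_ddd = 85.74
Terminal payoffs (K − S): max(-95.31, 0) = 0, max(-48.44, 0) = 0, max(-12.81, 0) = 0, max(14.26, 0) = 14.26
Node uu (S = 156.2): V_uu = 1/1.07·[0.4000·0.0000 + 0.6000·0.0000] = 0.0000
Node ud (S = 118.8): V_ud = 1/1.07·[0.4000·0.0000 + 0.6000·0.0000] = 0.0000
Node dd (S = 90.25): V_dd = 1/1.07·[0.4000·0.0000 + 0.6000·14.2625] = 7.9977
Node u (S = 125): V_u = 1/1.07·[0.4000·0.0000 + 0.6000·0.0000] = 0.0000
Node d (S = 95): V_d = 1/1.07·[0.4000·0.0000 + 0.6000·7.9977] = 4.4847
Node 0 (S = 100): V_0 = 1/1.07·[0.4000·0.0000 + 0.6000·4.4847] = 2.5148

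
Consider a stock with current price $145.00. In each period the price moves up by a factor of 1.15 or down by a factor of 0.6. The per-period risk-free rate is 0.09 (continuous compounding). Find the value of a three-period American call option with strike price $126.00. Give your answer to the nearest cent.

$52.34

Risk-neutral probability p = (e^0.09 − 0.6)/(1.15 − 0.6) = 0.4942/0.5500 = 0.8985
Terminal stock prices: S_uuu = 220.5, S_uud = 115.1, S_udd = 60.03, S_ddd = 31.32
Terminal payoffs (S − K): max(94.53, 0) = 94.53, max(-10.94, 0) = 0, max(-65.97, 0) = 0, max(-94.68, 0) = 0
Node uu (S = 191.8): continuation = e^(−0.09)·[0.8985·94.5269 + 0.1015·0.0000] = 77.6223; exercise value = 65.7625 ≤ continuation, so V_uu = 77.6223
Node ud (S = 100): continuation = e^(−0.09)·[0.8985·0.0000 + 0.1015·0.0000] = 0.0000; exercise value = 0.0000 ≤ continuation, so V_ud = 0.0000
Node dd (S = 52.2): continuation = e^(−0.09)·[0.8985·0.0000 + 0.1015·0.0000] = 0.0000; exercise value = 0.0000 ≤ continuation, so V_dd = 0.0000
Node u (S = 166.8): continuation = e^(−0.09)·[0.8985·77.6223 + 0.1015·0.0000] = 63.7408; exercise value = 40.7500 ≤ continuation, so V_u = 63.7408
Node d (S = 87): continuation = e^(−0.09)·[0.8985·0.0000 + 0.1015·0.0000] = 0.0000; exercise value = 0.0000 ≤ continuation, so V_d = 0.0000
Node 0 (S = 145): continuation = e^(−0.09)·[0.8985·63.7408 + 0.1015·0.0000] = 52.3417; exercise value = 19.0000 ≤ continuation, so V_0 = 52.3417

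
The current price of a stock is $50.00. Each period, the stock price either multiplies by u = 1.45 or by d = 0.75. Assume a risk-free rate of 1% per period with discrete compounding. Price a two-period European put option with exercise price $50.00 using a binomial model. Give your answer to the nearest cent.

Risk-neutral probability p = (1 + 0.01 − 0.75)/(1.45 − 0.75) = 0.2600/0.7000 = 0.3714
Terminal stock prices: S_uu = 105.1, S_ud = 54.38, S_dd = 28.12
Terminal payoffs (K − S): max(-55.12, 0) = 0, max(-4.375, 0) = 0, max(21.88, 0) = 21.88
Node u (S = 72.5): V_u = 1/1.01·[0.3714·0.0000 + 0.6286·0.0000] = 0.0000
Node d (S = 37.5): V_d = 1/1.01·[0.3714·0.0000 + 0.6286·21.8750] = 13.6139
Node 0 (S = 50): V_0 = 1/1.01·[0.3714·0.0000 + 0.6286·13.6139] = 8.4726

$8.47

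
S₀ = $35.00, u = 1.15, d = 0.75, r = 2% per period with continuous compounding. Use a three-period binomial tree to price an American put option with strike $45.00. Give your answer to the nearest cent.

Risk-neutral probability p = (e^0.02 − 0.75)/(1.15 − 0.75) = 0.2702/0.4000 = 0.6755
Terminal stock prices: S_uuu = 53.23, S_uud = 34.72, S_udd = 22.64, S_ddd = 14.77
Terminal payoffs (K − S): max(-8.231, 0) = 0, max(10.28, 0) = 10.28, max(22.36, 0) = 22.36, max(30.23, 0) = 30.23
Node uu (S = 46.29): continuation = e^(−0.02)·[0.6755·0.0000 + 0.3245·10.2844] = 3.2712; exercise value = 0.0000 ≤ continuation, so V_uu = 3.2712
Node ud (S = 30.19): continuation = e^(−0.02)·[0.6755·10.2844 + 0.3245·22.3594] = 13.9214; exercise value = 14.8125 > continuation, so V_ud = 14.8125 (exercise)
Node dd (S = 19.69): continuation = e^(−0.02)·[0.6755·22.3594 + 0.3245·30.2344] = 24.4214; exercise value = 25.3125 > continuation, so V_dd = 25.3125 (exercise)
Node u (S = 40.25): continuation = e^(−0.02)·[0.6755·3.2712 + 0.3245·14.8125] = 6.8774; exercise value = 4.7500 ≤ continuation, so V_u = 6.8774
Node d (S = 26.25): continuation = e^(−0.02)·[0.6755·14.8125 + 0.3245·25.3125] = 17.8589; exercise value = 18.7500 > continuation, so V_d = 18.7500 (exercise)
Node 0 (S = 35): continuation = e^(−0.02)·[0.6755·6.8774 + 0.3245·18.7500] = 10.5175; exercise value = 10.0000 ≤ continuation, so V_0 = 10.5175

$10.52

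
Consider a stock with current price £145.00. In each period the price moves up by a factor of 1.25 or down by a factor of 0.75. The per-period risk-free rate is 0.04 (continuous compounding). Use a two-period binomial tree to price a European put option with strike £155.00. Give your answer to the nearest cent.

Risk-neutral probability p = (e^0.04 − 0.75)/(1.25 − 0.75) = 0.2908/0.5000 = 0.5816
Terminal stock prices: S_uu = 226.6, S_ud = 135.9, S_dd = 81.56
Terminal payoffs (K − S): max(-71.56, 0) = 0, max(19.06, 0) = 19.06, max(73.44, 0) = 73.44
Node u (S = 181.2): V_u = e^(−0.04)·[0.5816·0.0000 + 0.4184·19.0625] = 7.6626
Node d (S = 108.8): V_d = e^(−0.04)·[0.5816·19.0625 + 0.4184·73.4375] = 40.1724
Node 0 (S = 145): V_0 = e^(−0.04)·[0.5816·7.6626 + 0.4184·40.1724] = 20.4302

£20.43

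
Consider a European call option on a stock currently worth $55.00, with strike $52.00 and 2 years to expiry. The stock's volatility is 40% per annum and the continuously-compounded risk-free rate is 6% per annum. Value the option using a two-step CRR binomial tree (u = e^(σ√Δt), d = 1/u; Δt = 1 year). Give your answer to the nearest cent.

CRR parameters: u = e^(σ√Δt) = e^(0.4·√1) = 1.4918, d = 1/u = 0.6703
Per-period rate: rΔt = 0.06·1 = 0.06, so R = e^0.06 = 1.0618
Risk-neutral probability p = (e^0.06 − 0.6703)/(1.4918 − 0.6703) = 0.3915/0.8215 = 0.4766
Terminal stock prices: S_uu = 122.4, S_ud = 55, S_dd = 24.71
Terminal payoffs (S − K): max(70.4, 0) = 70.4, max(3, 0) = 3, max(-27.29, 0) = 0
Node u (S = 82.05): V_u = e^(−0.06)·[0.4766·70.4048 + 0.5234·3.0000] = 33.0786
Node d (S = 36.87): V_d = e^(−0.06)·[0.4766·3.0000 + 0.5234·0.0000] = 1.3465
Node 0 (S = 55): V_0 = e^(−0.06)·[0.4766·33.0786 + 0.5234·1.3465] = 15.5104

$15.51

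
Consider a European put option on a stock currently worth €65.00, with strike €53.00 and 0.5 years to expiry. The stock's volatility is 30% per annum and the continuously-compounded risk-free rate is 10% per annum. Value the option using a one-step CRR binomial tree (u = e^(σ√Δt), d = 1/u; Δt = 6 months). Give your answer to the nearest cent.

CRR parameters: u = e^(σ√Δt) = e^(0.3·√0.5) = 1.2363, d = 1/u = 0.8089
Per-period rate: rΔt = 0.1·0.5 = 0.05, so R = e^0.05 = 1.0513
Risk-neutral probability p = (e^0.05 − 0.8089)/(1.2363 − 0.8089) = 0.2424/0.4275 = 0.5671
Terminal stock prices: S_u = 80.36, S_d = 52.58
Terminal payoffs (K − S): max(-27.36, 0) = 0, max(0.4242, 0) = 0.4242
Node 0 (S = 65): V_0 = e^(−0.05)·[0.5671·0.0000 + 0.4329·0.4242] = 0.1747

€0.17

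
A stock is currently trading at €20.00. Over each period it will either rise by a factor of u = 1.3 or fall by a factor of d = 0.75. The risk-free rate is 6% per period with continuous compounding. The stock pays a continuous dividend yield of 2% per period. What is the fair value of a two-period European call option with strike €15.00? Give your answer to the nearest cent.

€6.65

Per-period risk-free factor R = e^0.06 = 1.0618; dividend-adjusted growth = e^(0.06−0.02) = 1.0408.
Risk-neutral probability p = (1.0408 − 0.75)/(1.3 − 0.75) = 0.2908/0.5500 = 0.5287
Terminal stock prices: S_uu = 33.8, S_ud = 19.5, S_dd = 11.25
Terminal payoffs (S − K): max(18.8, 0) = 18.8, max(4.5, 0) = 4.5, max(-3.75, 0) = 0
Node u (S = 26): V_u = e^(−0.06)·[0.5287·18.8000 + 0.4713·4.5000] = 11.3587
Node d (S = 15): V_d = e^(−0.06)·[0.5287·4.5000 + 0.4713·0.0000] = 2.2408
Node 0 (S = 20): V_0 = e^(−0.06)·[0.5287·11.3587 + 0.4713·2.2408] = 6.6506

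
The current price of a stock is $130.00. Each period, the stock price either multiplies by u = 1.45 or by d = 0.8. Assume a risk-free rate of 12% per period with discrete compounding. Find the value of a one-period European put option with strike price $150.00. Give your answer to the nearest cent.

$20.85

Risk-neutral probability p = (1 + 0.12 − 0.8)/(1.45 − 0.8) = 0.3200/0.6500 = 0.4923
Terminal stock prices: S_u = 188.5, S_d = 104
Terminal payoffs (K − S): max(-38.5, 0) = 0, max(46, 0) = 46
Node 0 (S = 130): V_0 = 1/1.12·[0.4923·0.0000 + 0.5077·46.0000] = 20.8516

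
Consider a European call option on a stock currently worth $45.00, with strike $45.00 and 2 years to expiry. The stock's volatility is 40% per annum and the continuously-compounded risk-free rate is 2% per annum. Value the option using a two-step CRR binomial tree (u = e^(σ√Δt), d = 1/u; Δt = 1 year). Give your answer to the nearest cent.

CRR parameters: u = e^(σ√Δt) = e^(0.4·√1) = 1.4918, d = 1/u = 0.6703
Per-period rate: rΔt = 0.02·1 = 0.02, so R = e^0.02 = 1.0202
Risk-neutral probability p = (e^0.02 − 0.6703)/(1.4918 − 0.6703) = 0.3499/0.8215 = 0.4259
Terminal stock prices: S_uu = 100.1, S_ud = 45, S_dd = 20.22
Terminal payoffs (S − K): max(55.15, 0) = 55.15, max(0, 0) = 0, max(-24.78, 0) = 0
Node u (S = 67.13): V_u = e^(−0.02)·[0.4259·55.1493 + 0.5741·0.0000] = 23.0232
Node d (S = 30.16): V_d = e^(−0.02)·[0.4259·0.0000 + 0.5741·0.0000] = 0.0000
Node 0 (S = 45): V_0 = e^(−0.02)·[0.4259·23.0232 + 0.5741·0.0000] = 9.6115

$9.61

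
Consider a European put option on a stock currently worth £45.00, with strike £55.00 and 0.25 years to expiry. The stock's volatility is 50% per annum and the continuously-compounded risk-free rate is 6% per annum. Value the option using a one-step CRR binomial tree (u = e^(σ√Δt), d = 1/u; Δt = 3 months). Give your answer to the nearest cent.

£10.46

CRR parameters: u = e^(σ√Δt) = e^(0.5·√0.25) = 1.2840, d = 1/u = 0.7788
Per-period rate: rΔt = 0.06·0.25 = 0.015, so R = e^0.015 = 1.0151
Risk-neutral probability p = (e^0.015 − 0.7788)/(1.2840 − 0.7788) = 0.2363/0.5052 = 0.4677
Terminal stock prices: S_u = 57.78, S_d = 35.05
Terminal payoffs (K − S): max(-2.781, 0) = 0, max(19.95, 0) = 19.95
Node 0 (S = 45): V_0 = e^(−0.015)·[0.4677·0.0000 + 0.5323·19.9540] = 10.4626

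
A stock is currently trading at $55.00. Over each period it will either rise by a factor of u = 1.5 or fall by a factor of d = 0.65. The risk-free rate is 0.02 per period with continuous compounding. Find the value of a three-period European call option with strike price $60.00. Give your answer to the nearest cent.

Risk-neutral probability p = (e^0.02 − 0.65)/(1.5 − 0.65) = 0.3702/0.8500 = 0.4355
Terminal stock prices: S_uuu = 185.6, S_uud = 80.44, S_udd = 34.86, S_ddd = 15.1
Terminal payoffs (S − K): max(125.6, 0) = 125.6, max(20.44, 0) = 20.44, max(-25.14, 0) = 0, max(-44.9, 0) = 0
Node uu (S = 123.8): V_uu = e^(−0.02)·[0.4355·125.6250 + 0.5645·20.4375] = 64.9381
Node ud (S = 53.62): V_ud = e^(−0.02)·[0.4355·20.4375 + 0.5645·0.0000] = 8.7249
Node dd (S = 23.24): V_dd = e^(−0.02)·[0.4355·0.0000 + 0.5645·0.0000] = 0.0000
Node u (S = 82.5): V_u = e^(−0.02)·[0.4355·64.9381 + 0.5645·8.7249] = 32.5499
Node d (S = 35.75): V_d = e^(−0.02)·[0.4355·8.7249 + 0.5645·0.0000] = 3.7247
Node 0 (S = 55): V_0 = e^(−0.02)·[0.4355·32.5499 + 0.5645·3.7247] = 15.9567

$15.96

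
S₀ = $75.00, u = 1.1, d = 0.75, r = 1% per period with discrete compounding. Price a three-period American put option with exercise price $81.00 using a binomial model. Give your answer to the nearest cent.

Risk-neutral probability p = (1 + 0.01 − 0.75)/(1.1 − 0.75) = 0.2600/0.3500 = 0.7429
Terminal stock prices: S_uuu = 99.83, S_uud = 68.06, S_udd = 46.41, S_ddd = 31.64
Terminal payoffs (K − S): max(-18.83, 0) = 0, max(12.94, 0) = 12.94, max(34.59, 0) = 34.59, max(49.36, 0) = 49.36
Node uu (S = 90.75): continuation = 1/1.01·[0.7429·0.0000 + 0.2571·12.9375] = 3.2938; exercise value = 0.0000 ≤ continuation, so V_uu = 3.2938
Node ud (S = 61.88): continuation = 1/1.01·[0.7429·12.9375 + 0.2571·34.5938] = 18.3230; exercise value = 19.1250 > continuation, so V_ud = 19.1250 (exercise)
Node dd (S = 42.19): continuation = 1/1.01·[0.7429·34.5938 + 0.2571·49.3594] = 38.0105; exercise value = 38.8125 > continuation, so V_dd = 38.8125 (exercise)
Node u (S = 82.5): continuation = 1/1.01·[0.7429·3.2938 + 0.2571·19.1250] = 7.2918; exercise value = 0.0000 ≤ continuation, so V_u = 7.2918
Node d (S = 56.25): continuation = 1/1.01·[0.7429·19.1250 + 0.2571·38.8125] = 23.9480; exercise value = 24.7500 > continuation, so V_d = 24.7500 (exercise)
Node 0 (S = 75): continuation = 1/1.01·[0.7429·7.2918 + 0.2571·24.7500] = 11.6644; exercise value = 6.0000 ≤ continuation, so V_0 = 11.6644

$11.66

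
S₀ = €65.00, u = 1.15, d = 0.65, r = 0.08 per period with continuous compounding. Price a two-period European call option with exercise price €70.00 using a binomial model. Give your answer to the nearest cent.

€10.21

Risk-neutral probability p = (e^0.08 − 0.65)/(1.15 − 0.65) = 0.4333/0.5000 = 0.8666
Terminal stock prices: S_uu = 85.96, S_ud = 48.59, S_dd = 27.46
Terminal payoffs (S − K): max(15.96, 0) = 15.96, max(-21.41, 0) = 0, max(-42.54, 0) = 0
Node u (S = 74.75): V_u = e^(−0.08)·[0.8666·15.9625 + 0.1334·0.0000] = 12.7692
Node d (S = 42.25): V_d = e^(−0.08)·[0.8666·0.0000 + 0.1334·0.0000] = 0.0000
Node 0 (S = 65): V_0 = e^(−0.08)·[0.8666·12.7692 + 0.1334·0.0000] = 10.2147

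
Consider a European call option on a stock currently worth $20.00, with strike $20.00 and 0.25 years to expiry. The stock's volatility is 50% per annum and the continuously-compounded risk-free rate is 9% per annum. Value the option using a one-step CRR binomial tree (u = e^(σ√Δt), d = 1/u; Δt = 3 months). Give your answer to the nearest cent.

CRR parameters: u = e^(σ√Δt) = e^(0.5·√0.25) = 1.2840, d = 1/u = 0.7788
Per-period rate: rΔt = 0.09·0.25 = 0.0225, so R = e^0.0225 = 1.0228
Risk-neutral probability p = (e^0.0225 − 0.7788)/(1.2840 − 0.7788) = 0.2440/0.5052 = 0.4829
Terminal stock prices: S_u = 25.68, S_d = 15.58
Terminal payoffs (S − K): max(5.681, 0) = 5.681, max(-4.424, 0) = 0
Node 0 (S = 20): V_0 = e^(−0.0225)·[0.4829·5.6805 + 0.5171·0.0000] = 2.6819

$2.68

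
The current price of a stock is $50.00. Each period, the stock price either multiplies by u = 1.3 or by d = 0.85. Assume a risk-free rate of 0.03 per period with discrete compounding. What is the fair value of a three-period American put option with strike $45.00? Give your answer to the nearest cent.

Risk-neutral probability p = (1 + 0.03 − 0.85)/(1.3 − 0.85) = 0.1800/0.4500 = 0.4000
Terminal stock prices: S_uuu = 109.9, S_uud = 71.83, S_udd = 46.96, S_ddd = 30.71
Terminal payoffs (K − S): max(-64.85, 0) = 0, max(-26.83, 0) = 0, max(-1.962, 0) = 0, max(14.29, 0) = 14.29
Node uu (S = 84.5): continuation = 1/1.03·[0.4000·0.0000 + 0.6000·0.0000] = 0.0000; exercise value = 0.0000 ≤ continuation, so V_uu = 0.0000
Node ud (S = 55.25): continuation = 1/1.03·[0.4000·0.0000 + 0.6000·0.0000] = 0.0000; exercise value = 0.0000 ≤ continuation, so V_ud = 0.0000
Node dd (S = 36.12): continuation = 1/1.03·[0.4000·0.0000 + 0.6000·14.2938] = 8.3265; exercise value = 8.8750 > continuation, so V_dd = 8.8750 (exercise)
Node u (S = 65): continuation = 1/1.03·[0.4000·0.0000 + 0.6000·0.0000] = 0.0000; exercise value = 0.0000 ≤ continuation, so V_u = 0.0000
Node d (S = 42.5): continuation = 1/1.03·[0.4000·0.0000 + 0.6000·8.8750] = 5.1699; exercise value = 2.5000 ≤ continuation, so V_d = 5.1699
Node 0 (S = 50): continuation = 1/1.03·[0.4000·0.0000 + 0.6000·5.1699] = 3.0116; exercise value = 0.0000 ≤ continuation, so V_0 = 3.0116

$3.01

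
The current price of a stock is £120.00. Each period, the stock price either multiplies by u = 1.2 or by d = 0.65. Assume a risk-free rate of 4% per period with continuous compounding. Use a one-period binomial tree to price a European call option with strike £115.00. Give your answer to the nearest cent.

£19.80

Risk-neutral probability p = (e^0.04 − 0.65)/(1.2 − 0.65) = 0.3908/0.5500 = 0.7106
Terminal stock prices: S_u = 144, S_d = 78
Terminal payoffs (S − K): max(29, 0) = 29, max(-37, 0) = 0
Node 0 (S = 120): V_0 = e^(−0.04)·[0.7106·29.0000 + 0.2894·0.0000] = 19.7984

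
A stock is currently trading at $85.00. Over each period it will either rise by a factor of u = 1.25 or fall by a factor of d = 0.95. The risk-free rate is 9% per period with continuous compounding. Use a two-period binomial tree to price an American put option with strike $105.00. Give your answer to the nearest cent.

Risk-neutral probability p = (e^0.09 − 0.95)/(1.25 − 0.95) = 0.1442/0.3000 = 0.4806
Terminal stock prices: S_uu = 132.8, S_ud = 100.9, S_dd = 76.71
Terminal payoffs (K − S): max(-27.81, 0) = 0, max(4.062, 0) = 4.062, max(28.29, 0) = 28.29
Node u (S = 106.2): continuation = e^(−0.09)·[0.4806·0.0000 + 0.5194·4.0625] = 1.9285; exercise value = 0.0000 ≤ continuation, so V_u = 1.9285
Node d (S = 80.75): continuation = e^(−0.09)·[0.4806·4.0625 + 0.5194·28.2875] = 15.2128; exercise value = 24.2500 > continuation, so V_d = 24.2500 (exercise)
Node 0 (S = 85): continuation = e^(−0.09)·[0.4806·1.9285 + 0.5194·24.2500] = 12.3588; exercise value = 20.0000 > continuation, so V_0 = 20.0000 (exercise)

$20.00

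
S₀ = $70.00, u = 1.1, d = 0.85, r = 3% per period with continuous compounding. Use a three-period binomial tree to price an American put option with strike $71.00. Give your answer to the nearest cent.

$4.15

Risk-neutral probability p = (e^0.03 − 0.85)/(1.1 − 0.85) = 0.1805/0.2500 = 0.7218
Terminal stock prices: S_uuu = 93.17, S_uud = 72, S_udd = 55.63, S_ddd = 42.99
Terminal payoffs (K − S): max(-22.17, 0) = 0, max(-0.995, 0) = 0, max(15.37, 0) = 15.37, max(28.01, 0) = 28.01
Node uu (S = 84.7): continuation = e^(−0.03)·[0.7218·0.0000 + 0.2782·0.0000] = 0.0000; exercise value = 0.0000 ≤ continuation, so V_uu = 0.0000
Node ud (S = 65.45): continuation = e^(−0.03)·[0.7218·0.0000 + 0.2782·15.3675] = 4.1486; exercise value = 5.5500 > continuation, so V_ud = 5.5500 (exercise)
Node dd (S = 50.57): continuation = e^(−0.03)·[0.7218·15.3675 + 0.2782·28.0113] = 18.3266; exercise value = 20.4250 > continuation, so V_dd = 20.4250 (exercise)
Node u (S = 77): continuation = e^(−0.03)·[0.7218·0.0000 + 0.2782·5.5500] = 1.4983; exercise value = 0.0000 ≤ continuation, so V_u = 1.4983
Node d (S = 59.5): continuation = e^(−0.03)·[0.7218·5.5500 + 0.2782·20.4250] = 9.4016; exercise value = 11.5000 > continuation, so V_d = 11.5000 (exercise)
Node 0 (S = 70): continuation = e^(−0.03)·[0.7218·1.4983 + 0.2782·11.5000] = 4.1541; exercise value = 1.0000 ≤ continuation, so V_0 = 4.1541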